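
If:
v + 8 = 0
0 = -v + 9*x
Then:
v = -8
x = -8/9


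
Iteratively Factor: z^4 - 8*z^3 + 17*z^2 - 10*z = (z - 2)*(z^3 - 6*z^2 + 5*z) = (z - 5)*(z - 2)*(z^2 - z) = z*(z - 5)*(z - 2)*(z - 1)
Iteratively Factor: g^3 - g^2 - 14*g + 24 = (g - 3)*(g^2 + 2*g - 8) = (g - 3)*(g - 2)*(g + 4)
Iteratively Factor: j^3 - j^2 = (j)*(j^2 - j) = j^2*(j - 1)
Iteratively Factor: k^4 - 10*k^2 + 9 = (k - 1)*(k^3 + k^2 - 9*k - 9) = (k - 1)*(k + 1)*(k^2 - 9) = (k - 3)*(k - 1)*(k + 1)*(k + 3)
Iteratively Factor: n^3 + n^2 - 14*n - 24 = (n + 2)*(n^2 - n - 12) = (n - 4)*(n + 2)*(n + 3)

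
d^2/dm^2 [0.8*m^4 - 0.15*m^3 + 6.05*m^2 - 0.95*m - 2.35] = 9.6*m^2 - 0.9*m + 12.1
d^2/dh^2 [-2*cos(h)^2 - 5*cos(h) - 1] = 5*cos(h) + 4*cos(2*h)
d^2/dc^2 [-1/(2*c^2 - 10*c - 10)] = (-c^2 + 5*c + (2*c - 5)^2 + 5)/(-c^2 + 5*c + 5)^3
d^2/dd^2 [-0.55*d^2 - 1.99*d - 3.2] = -1.10000000000000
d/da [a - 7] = 1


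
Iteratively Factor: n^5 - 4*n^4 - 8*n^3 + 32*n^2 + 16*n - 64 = (n - 4)*(n^4 - 8*n^2 + 16) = (n - 4)*(n + 2)*(n^3 - 2*n^2 - 4*n + 8) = (n - 4)*(n - 2)*(n + 2)*(n^2 - 4) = (n - 4)*(n - 2)^2*(n + 2)*(n + 2)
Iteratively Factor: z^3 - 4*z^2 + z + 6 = (z - 3)*(z^2 - z - 2) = (z - 3)*(z + 1)*(z - 2)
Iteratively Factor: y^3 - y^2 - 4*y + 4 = (y + 2)*(y^2 - 3*y + 2) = (y - 2)*(y + 2)*(y - 1)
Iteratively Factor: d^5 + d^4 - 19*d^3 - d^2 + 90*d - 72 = (d - 2)*(d^4 + 3*d^3 - 13*d^2 - 27*d + 36) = (d - 2)*(d + 4)*(d^3 - d^2 - 9*d + 9) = (d - 2)*(d + 3)*(d + 4)*(d^2 - 4*d + 3) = (d - 2)*(d - 1)*(d + 3)*(d + 4)*(d - 3)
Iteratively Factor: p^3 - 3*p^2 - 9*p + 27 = (p + 3)*(p^2 - 6*p + 9) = (p - 3)*(p + 3)*(p - 3)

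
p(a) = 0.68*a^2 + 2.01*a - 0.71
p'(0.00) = 2.01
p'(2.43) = 5.31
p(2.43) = 8.19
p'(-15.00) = -18.39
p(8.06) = 59.67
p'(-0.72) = 1.03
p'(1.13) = 3.55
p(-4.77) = 5.17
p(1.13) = 2.43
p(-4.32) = 3.30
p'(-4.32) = -3.87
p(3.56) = 15.06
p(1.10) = 2.32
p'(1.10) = 3.51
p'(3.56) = 6.85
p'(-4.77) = -4.48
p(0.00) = -0.71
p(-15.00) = 122.14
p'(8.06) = 12.97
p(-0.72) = -1.80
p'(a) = 1.36*a + 2.01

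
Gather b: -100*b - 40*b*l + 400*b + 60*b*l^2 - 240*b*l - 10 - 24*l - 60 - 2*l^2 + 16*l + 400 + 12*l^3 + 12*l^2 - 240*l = b*(60*l^2 - 280*l + 300) + 12*l^3 + 10*l^2 - 248*l + 330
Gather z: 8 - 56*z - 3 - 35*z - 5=-91*z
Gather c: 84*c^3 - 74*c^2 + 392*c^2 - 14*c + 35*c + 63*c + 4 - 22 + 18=84*c^3 + 318*c^2 + 84*c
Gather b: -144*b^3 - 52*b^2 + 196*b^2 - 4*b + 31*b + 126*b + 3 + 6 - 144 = -144*b^3 + 144*b^2 + 153*b - 135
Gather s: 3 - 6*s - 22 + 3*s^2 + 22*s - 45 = 3*s^2 + 16*s - 64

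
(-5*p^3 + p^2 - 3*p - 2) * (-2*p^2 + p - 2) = 10*p^5 - 7*p^4 + 17*p^3 - p^2 + 4*p + 4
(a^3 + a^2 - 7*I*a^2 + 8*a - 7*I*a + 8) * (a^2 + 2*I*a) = a^5 + a^4 - 5*I*a^4 + 22*a^3 - 5*I*a^3 + 22*a^2 + 16*I*a^2 + 16*I*a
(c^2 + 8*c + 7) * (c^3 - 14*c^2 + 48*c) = c^5 - 6*c^4 - 57*c^3 + 286*c^2 + 336*c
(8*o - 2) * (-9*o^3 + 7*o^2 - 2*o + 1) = -72*o^4 + 74*o^3 - 30*o^2 + 12*o - 2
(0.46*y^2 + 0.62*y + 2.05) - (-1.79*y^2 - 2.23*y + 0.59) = 2.25*y^2 + 2.85*y + 1.46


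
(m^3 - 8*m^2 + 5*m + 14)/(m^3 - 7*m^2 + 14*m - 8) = (m^2 - 6*m - 7)/(m^2 - 5*m + 4)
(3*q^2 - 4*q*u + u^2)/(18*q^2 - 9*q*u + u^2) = (q - u)/(6*q - u)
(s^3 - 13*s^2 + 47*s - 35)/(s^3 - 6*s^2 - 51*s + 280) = (s^2 - 8*s + 7)/(s^2 - s - 56)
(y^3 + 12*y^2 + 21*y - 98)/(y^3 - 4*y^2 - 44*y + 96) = (y^2 + 14*y + 49)/(y^2 - 2*y - 48)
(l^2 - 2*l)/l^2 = (l - 2)/l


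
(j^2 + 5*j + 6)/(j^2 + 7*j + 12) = (j + 2)/(j + 4)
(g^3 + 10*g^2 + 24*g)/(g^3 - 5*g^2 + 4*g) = (g^2 + 10*g + 24)/(g^2 - 5*g + 4)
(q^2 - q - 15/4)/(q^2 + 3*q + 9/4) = (2*q - 5)/(2*q + 3)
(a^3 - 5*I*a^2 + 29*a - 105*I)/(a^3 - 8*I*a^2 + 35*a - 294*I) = (a^2 + 2*I*a + 15)/(a^2 - I*a + 42)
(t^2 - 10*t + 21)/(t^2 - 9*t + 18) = (t - 7)/(t - 6)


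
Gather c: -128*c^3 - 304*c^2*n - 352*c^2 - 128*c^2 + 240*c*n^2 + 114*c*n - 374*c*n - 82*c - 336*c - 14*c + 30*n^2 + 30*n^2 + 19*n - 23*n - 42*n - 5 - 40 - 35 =-128*c^3 + c^2*(-304*n - 480) + c*(240*n^2 - 260*n - 432) + 60*n^2 - 46*n - 80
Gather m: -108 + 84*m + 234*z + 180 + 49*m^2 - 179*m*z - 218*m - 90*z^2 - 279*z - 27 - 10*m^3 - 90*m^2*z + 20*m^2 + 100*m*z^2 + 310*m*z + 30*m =-10*m^3 + m^2*(69 - 90*z) + m*(100*z^2 + 131*z - 104) - 90*z^2 - 45*z + 45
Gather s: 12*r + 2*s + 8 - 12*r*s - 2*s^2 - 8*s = 12*r - 2*s^2 + s*(-12*r - 6) + 8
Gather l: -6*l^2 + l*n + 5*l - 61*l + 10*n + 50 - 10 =-6*l^2 + l*(n - 56) + 10*n + 40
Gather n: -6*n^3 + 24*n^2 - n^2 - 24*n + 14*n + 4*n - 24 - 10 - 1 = -6*n^3 + 23*n^2 - 6*n - 35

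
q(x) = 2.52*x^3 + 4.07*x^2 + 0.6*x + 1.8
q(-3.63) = -67.29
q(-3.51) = -59.14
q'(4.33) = 177.59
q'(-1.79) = 10.25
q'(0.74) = 10.76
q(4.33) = 285.29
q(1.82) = 31.57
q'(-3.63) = 70.67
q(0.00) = 1.80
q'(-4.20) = 99.77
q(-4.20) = -115.63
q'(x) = 7.56*x^2 + 8.14*x + 0.6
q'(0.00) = 0.60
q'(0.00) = 0.60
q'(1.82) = 40.46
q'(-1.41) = 4.15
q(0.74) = 5.49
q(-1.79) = -0.69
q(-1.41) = 1.98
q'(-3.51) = 65.17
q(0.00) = 1.80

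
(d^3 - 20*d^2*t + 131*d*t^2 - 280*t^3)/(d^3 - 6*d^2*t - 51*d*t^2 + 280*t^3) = (d - 7*t)/(d + 7*t)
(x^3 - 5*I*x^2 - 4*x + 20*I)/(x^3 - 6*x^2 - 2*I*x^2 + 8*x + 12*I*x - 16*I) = (x^2 + x*(2 - 5*I) - 10*I)/(x^2 - 2*x*(2 + I) + 8*I)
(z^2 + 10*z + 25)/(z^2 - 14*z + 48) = (z^2 + 10*z + 25)/(z^2 - 14*z + 48)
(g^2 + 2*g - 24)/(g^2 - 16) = (g + 6)/(g + 4)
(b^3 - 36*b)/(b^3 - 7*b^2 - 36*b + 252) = b/(b - 7)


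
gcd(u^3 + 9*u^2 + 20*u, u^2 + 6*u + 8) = u + 4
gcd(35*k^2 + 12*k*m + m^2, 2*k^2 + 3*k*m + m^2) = 1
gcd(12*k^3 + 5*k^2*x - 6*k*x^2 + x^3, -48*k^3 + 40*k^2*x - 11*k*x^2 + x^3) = 12*k^2 - 7*k*x + x^2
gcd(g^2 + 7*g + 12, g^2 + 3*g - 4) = g + 4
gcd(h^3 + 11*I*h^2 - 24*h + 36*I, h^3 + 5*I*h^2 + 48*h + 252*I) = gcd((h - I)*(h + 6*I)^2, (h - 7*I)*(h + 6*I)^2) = h^2 + 12*I*h - 36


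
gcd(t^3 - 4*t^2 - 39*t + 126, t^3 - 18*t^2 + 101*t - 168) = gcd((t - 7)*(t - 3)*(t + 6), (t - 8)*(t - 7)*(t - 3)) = t^2 - 10*t + 21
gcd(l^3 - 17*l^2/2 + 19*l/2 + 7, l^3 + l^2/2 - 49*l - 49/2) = l^2 - 13*l/2 - 7/2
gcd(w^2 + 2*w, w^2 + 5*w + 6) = w + 2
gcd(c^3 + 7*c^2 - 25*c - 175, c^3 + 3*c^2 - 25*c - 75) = c^2 - 25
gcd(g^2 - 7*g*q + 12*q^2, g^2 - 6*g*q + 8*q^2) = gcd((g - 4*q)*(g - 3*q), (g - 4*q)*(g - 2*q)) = -g + 4*q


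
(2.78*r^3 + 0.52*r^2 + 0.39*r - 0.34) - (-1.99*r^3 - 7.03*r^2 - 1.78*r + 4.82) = 4.77*r^3 + 7.55*r^2 + 2.17*r - 5.16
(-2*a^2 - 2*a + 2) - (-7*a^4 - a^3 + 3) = 7*a^4 + a^3 - 2*a^2 - 2*a - 1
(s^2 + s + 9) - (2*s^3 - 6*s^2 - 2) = -2*s^3 + 7*s^2 + s + 11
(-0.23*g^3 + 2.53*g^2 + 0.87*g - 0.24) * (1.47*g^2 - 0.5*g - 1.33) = -0.3381*g^5 + 3.8341*g^4 + 0.3198*g^3 - 4.1527*g^2 - 1.0371*g + 0.3192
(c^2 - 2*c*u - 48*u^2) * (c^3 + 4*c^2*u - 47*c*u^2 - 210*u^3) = c^5 + 2*c^4*u - 103*c^3*u^2 - 308*c^2*u^3 + 2676*c*u^4 + 10080*u^5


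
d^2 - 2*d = d*(d - 2)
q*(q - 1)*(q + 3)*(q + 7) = q^4 + 9*q^3 + 11*q^2 - 21*q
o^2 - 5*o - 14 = (o - 7)*(o + 2)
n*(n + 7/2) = n^2 + 7*n/2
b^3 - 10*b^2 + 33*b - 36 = (b - 4)*(b - 3)^2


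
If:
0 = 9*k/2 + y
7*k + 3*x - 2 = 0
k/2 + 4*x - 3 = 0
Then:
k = -2/53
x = 40/53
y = 9/53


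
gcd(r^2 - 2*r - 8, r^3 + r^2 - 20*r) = r - 4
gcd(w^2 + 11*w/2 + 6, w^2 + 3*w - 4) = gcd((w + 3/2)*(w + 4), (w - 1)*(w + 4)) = w + 4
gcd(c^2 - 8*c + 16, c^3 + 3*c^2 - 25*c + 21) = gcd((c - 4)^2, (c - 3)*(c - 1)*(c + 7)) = 1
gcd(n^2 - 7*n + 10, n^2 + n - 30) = n - 5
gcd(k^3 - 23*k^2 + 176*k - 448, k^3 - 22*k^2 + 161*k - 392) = k^2 - 15*k + 56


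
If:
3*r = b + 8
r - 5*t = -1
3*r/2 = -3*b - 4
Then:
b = -16/7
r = 40/21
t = 61/105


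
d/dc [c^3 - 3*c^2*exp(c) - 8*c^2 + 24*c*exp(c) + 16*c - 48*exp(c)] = -3*c^2*exp(c) + 3*c^2 + 18*c*exp(c) - 16*c - 24*exp(c) + 16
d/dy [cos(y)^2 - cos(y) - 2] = sin(y) - sin(2*y)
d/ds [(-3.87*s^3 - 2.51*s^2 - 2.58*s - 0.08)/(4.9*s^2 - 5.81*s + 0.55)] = (-18.963*s^4 + 44.9694*s^3 + 20.8396*s^2 - 1.977*s - 1.8838)/(24.01*s^4 - 56.938*s^3 + 39.1461*s^2 - 6.391*s + 0.3025)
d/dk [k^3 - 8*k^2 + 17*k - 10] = 3*k^2 - 16*k + 17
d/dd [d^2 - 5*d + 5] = 2*d - 5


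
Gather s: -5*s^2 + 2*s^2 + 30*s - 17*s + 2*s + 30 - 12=-3*s^2 + 15*s + 18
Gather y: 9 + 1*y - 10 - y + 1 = 0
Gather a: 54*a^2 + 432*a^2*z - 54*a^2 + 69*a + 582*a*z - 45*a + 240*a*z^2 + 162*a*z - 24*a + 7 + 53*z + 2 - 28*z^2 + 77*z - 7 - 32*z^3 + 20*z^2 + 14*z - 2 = 432*a^2*z + a*(240*z^2 + 744*z) - 32*z^3 - 8*z^2 + 144*z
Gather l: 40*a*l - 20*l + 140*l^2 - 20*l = 140*l^2 + l*(40*a - 40)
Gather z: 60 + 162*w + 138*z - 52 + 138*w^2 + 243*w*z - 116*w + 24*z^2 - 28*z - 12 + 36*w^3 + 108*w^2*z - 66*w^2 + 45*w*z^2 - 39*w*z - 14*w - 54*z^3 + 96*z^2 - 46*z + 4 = 36*w^3 + 72*w^2 + 32*w - 54*z^3 + z^2*(45*w + 120) + z*(108*w^2 + 204*w + 64)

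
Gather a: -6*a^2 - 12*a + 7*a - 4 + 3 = -6*a^2 - 5*a - 1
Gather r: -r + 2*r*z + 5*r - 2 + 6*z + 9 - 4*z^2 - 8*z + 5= r*(2*z + 4) - 4*z^2 - 2*z + 12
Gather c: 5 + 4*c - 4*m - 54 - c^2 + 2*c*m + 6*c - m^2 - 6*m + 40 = -c^2 + c*(2*m + 10) - m^2 - 10*m - 9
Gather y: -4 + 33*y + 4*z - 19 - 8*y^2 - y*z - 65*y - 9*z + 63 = -8*y^2 + y*(-z - 32) - 5*z + 40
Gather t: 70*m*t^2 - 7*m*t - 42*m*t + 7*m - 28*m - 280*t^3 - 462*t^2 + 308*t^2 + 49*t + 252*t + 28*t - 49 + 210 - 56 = -21*m - 280*t^3 + t^2*(70*m - 154) + t*(329 - 49*m) + 105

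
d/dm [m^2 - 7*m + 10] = 2*m - 7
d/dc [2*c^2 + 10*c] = 4*c + 10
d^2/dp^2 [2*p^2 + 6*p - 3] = 4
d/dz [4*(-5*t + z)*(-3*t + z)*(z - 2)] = 60*t^2 - 64*t*z + 64*t + 12*z^2 - 16*z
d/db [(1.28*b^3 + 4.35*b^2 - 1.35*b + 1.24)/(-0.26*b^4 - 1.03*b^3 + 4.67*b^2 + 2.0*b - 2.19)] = (0.3328*b^6 + 2.262*b^5 + 9.4051*b^4 + 3.6286*b^3 + 10.4265*b^2 - 30.6346*b + 0.4765)/(0.0676*b^8 + 0.5356*b^7 - 1.3675*b^6 - 10.6602*b^5 + 18.8277*b^4 + 23.1914*b^3 - 16.4546*b^2 - 8.76*b + 4.7961)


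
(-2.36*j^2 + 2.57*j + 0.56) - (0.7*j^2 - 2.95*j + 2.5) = -3.06*j^2 + 5.52*j - 1.94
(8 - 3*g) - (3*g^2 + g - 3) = -3*g^2 - 4*g + 11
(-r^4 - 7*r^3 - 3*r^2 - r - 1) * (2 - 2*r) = 2*r^5 + 12*r^4 - 8*r^3 - 4*r^2 - 2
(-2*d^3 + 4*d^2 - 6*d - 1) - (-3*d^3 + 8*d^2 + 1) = d^3 - 4*d^2 - 6*d - 2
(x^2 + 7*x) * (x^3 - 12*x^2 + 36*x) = x^5 - 5*x^4 - 48*x^3 + 252*x^2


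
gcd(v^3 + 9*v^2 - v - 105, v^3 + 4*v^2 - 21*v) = v^2 + 4*v - 21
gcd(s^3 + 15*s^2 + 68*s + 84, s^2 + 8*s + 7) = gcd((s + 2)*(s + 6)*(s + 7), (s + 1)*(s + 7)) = s + 7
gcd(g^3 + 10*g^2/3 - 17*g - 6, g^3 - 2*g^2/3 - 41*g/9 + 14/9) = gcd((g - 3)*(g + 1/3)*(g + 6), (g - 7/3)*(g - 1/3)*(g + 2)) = 1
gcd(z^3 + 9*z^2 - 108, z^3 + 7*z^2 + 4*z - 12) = z + 6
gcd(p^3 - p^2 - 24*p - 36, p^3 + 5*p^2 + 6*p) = p^2 + 5*p + 6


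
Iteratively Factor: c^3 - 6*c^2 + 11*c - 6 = (c - 1)*(c^2 - 5*c + 6) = (c - 3)*(c - 1)*(c - 2)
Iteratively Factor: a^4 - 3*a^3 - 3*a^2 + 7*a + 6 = (a + 1)*(a^3 - 4*a^2 + a + 6) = (a + 1)^2*(a^2 - 5*a + 6) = (a - 2)*(a + 1)^2*(a - 3)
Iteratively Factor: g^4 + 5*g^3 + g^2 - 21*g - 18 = (g - 2)*(g^3 + 7*g^2 + 15*g + 9) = (g - 2)*(g + 3)*(g^2 + 4*g + 3) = (g - 2)*(g + 3)^2*(g + 1)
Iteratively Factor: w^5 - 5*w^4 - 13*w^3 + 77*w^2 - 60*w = (w - 5)*(w^4 - 13*w^2 + 12*w) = (w - 5)*(w - 3)*(w^3 + 3*w^2 - 4*w) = w*(w - 5)*(w - 3)*(w^2 + 3*w - 4) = w*(w - 5)*(w - 3)*(w - 1)*(w + 4)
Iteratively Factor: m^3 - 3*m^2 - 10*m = (m)*(m^2 - 3*m - 10) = m*(m + 2)*(m - 5)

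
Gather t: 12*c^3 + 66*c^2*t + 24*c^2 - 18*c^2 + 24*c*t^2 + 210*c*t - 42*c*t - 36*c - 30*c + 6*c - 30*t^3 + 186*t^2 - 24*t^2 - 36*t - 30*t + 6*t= 12*c^3 + 6*c^2 - 60*c - 30*t^3 + t^2*(24*c + 162) + t*(66*c^2 + 168*c - 60)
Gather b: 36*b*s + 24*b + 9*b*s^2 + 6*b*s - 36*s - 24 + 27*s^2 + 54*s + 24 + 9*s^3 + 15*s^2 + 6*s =b*(9*s^2 + 42*s + 24) + 9*s^3 + 42*s^2 + 24*s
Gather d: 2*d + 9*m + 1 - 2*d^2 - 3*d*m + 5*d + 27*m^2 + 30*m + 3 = -2*d^2 + d*(7 - 3*m) + 27*m^2 + 39*m + 4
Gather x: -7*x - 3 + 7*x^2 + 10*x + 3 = 7*x^2 + 3*x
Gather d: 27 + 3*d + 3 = 3*d + 30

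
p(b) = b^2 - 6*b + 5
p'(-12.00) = -30.00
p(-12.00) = 221.00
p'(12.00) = 18.00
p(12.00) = 77.00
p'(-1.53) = -9.06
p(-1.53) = 16.52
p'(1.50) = -3.00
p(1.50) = -1.75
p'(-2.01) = -10.02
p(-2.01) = 21.10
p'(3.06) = 0.12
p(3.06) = -4.00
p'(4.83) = 3.66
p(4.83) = -0.65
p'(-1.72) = -9.44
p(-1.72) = 18.28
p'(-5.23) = -16.46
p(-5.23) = 63.73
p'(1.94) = -2.12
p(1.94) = -2.88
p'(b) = 2*b - 6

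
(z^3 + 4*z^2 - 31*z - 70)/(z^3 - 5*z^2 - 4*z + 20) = (z + 7)/(z - 2)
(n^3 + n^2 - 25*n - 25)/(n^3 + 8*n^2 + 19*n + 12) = (n^2 - 25)/(n^2 + 7*n + 12)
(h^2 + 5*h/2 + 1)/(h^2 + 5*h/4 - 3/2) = 2*(2*h + 1)/(4*h - 3)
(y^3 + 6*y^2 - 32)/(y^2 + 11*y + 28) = (y^2 + 2*y - 8)/(y + 7)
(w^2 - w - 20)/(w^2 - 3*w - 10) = (w + 4)/(w + 2)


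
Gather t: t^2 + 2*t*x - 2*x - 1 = t^2 + 2*t*x - 2*x - 1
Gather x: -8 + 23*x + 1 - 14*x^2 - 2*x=-14*x^2 + 21*x - 7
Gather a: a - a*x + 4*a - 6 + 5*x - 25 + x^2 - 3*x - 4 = a*(5 - x) + x^2 + 2*x - 35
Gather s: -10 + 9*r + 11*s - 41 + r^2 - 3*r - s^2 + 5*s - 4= r^2 + 6*r - s^2 + 16*s - 55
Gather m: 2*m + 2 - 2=2*m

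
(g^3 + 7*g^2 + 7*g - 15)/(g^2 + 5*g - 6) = (g^2 + 8*g + 15)/(g + 6)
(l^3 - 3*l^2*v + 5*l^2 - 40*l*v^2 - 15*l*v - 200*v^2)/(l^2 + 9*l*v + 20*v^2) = (l^2 - 8*l*v + 5*l - 40*v)/(l + 4*v)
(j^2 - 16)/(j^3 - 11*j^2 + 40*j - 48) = (j + 4)/(j^2 - 7*j + 12)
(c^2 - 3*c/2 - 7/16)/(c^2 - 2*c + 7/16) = (4*c + 1)/(4*c - 1)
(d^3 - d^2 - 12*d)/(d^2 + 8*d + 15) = d*(d - 4)/(d + 5)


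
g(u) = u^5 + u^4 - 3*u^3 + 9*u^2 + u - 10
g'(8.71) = 30894.92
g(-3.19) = -51.00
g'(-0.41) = -8.03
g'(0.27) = 5.31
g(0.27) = -9.13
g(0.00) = -10.00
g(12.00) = 265682.00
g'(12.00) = 109513.00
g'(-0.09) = -0.70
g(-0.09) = -10.01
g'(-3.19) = 239.91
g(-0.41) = -8.67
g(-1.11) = 3.91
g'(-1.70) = -33.50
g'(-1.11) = -27.95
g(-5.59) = -3692.20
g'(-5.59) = 3802.66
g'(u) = 5*u^4 + 4*u^3 - 9*u^2 + 18*u + 1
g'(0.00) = 1.00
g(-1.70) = 23.20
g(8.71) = 54583.72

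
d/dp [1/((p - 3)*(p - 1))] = 2*(2 - p)/(p^4 - 8*p^3 + 22*p^2 - 24*p + 9)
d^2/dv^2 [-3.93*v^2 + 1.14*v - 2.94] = -7.86000000000000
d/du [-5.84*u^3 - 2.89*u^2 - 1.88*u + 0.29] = -17.52*u^2 - 5.78*u - 1.88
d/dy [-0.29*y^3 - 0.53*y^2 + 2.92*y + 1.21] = -0.87*y^2 - 1.06*y + 2.92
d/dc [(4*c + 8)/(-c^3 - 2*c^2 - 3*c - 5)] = 4*(2*c^3 + 8*c^2 + 8*c + 1)/(c^6 + 4*c^5 + 10*c^4 + 22*c^3 + 29*c^2 + 30*c + 25)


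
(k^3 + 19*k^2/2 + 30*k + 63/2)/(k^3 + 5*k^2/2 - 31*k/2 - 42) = (k + 3)/(k - 4)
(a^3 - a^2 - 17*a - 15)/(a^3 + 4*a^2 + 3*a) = (a - 5)/a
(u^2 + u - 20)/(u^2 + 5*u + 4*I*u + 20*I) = (u - 4)/(u + 4*I)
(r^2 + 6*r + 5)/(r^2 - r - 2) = (r + 5)/(r - 2)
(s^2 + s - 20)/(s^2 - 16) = (s + 5)/(s + 4)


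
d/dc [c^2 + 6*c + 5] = 2*c + 6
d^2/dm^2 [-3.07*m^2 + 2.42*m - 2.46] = -6.14000000000000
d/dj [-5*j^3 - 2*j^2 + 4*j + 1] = -15*j^2 - 4*j + 4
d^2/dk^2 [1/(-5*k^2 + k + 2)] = 2*(-25*k^2 + 5*k + (10*k - 1)^2 + 10)/(-5*k^2 + k + 2)^3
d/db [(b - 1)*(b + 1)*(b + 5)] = 3*b^2 + 10*b - 1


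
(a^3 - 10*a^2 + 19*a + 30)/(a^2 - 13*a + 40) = (a^2 - 5*a - 6)/(a - 8)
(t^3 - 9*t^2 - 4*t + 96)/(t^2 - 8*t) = t - 1 - 12/t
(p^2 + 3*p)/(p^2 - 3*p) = (p + 3)/(p - 3)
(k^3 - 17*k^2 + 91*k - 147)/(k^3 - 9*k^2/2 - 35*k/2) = 2*(k^2 - 10*k + 21)/(k*(2*k + 5))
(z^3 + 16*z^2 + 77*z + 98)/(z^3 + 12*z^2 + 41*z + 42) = (z + 7)/(z + 3)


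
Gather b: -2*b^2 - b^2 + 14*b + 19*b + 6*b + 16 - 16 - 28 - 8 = -3*b^2 + 39*b - 36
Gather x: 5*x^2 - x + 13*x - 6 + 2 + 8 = 5*x^2 + 12*x + 4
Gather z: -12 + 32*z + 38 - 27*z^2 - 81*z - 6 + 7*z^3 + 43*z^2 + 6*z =7*z^3 + 16*z^2 - 43*z + 20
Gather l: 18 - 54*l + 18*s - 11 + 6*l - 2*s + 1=-48*l + 16*s + 8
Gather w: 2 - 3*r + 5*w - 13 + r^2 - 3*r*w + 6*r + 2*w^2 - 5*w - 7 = r^2 - 3*r*w + 3*r + 2*w^2 - 18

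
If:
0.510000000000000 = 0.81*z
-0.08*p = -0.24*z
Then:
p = 1.89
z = 0.63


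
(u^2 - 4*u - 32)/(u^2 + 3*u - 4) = (u - 8)/(u - 1)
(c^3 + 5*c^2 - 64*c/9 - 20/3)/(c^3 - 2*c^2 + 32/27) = 3*(3*c^2 + 13*c - 30)/(9*c^2 - 24*c + 16)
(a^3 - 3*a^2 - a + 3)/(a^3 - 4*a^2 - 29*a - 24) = (a^2 - 4*a + 3)/(a^2 - 5*a - 24)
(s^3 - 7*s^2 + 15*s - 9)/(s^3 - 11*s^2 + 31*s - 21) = (s - 3)/(s - 7)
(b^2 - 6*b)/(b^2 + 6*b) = (b - 6)/(b + 6)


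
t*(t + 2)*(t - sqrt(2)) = t^3 - sqrt(2)*t^2 + 2*t^2 - 2*sqrt(2)*t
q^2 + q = q*(q + 1)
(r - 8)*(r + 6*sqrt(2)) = r^2 - 8*r + 6*sqrt(2)*r - 48*sqrt(2)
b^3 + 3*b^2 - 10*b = b*(b - 2)*(b + 5)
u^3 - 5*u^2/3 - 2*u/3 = u*(u - 2)*(u + 1/3)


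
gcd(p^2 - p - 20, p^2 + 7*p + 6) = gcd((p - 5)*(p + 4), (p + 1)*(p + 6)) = 1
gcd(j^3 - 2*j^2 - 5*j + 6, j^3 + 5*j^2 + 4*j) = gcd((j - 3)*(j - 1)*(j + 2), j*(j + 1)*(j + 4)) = 1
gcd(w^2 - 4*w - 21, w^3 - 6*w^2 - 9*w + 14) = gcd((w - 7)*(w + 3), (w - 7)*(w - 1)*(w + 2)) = w - 7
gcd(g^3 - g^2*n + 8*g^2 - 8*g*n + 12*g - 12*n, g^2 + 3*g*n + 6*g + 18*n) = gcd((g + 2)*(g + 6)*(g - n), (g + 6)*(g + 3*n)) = g + 6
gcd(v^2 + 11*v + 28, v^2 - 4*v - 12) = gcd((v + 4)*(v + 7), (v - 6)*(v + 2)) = 1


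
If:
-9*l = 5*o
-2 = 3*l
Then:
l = -2/3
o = 6/5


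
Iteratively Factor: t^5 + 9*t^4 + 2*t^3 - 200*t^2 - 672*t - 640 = (t + 4)*(t^4 + 5*t^3 - 18*t^2 - 128*t - 160) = (t - 5)*(t + 4)*(t^3 + 10*t^2 + 32*t + 32) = (t - 5)*(t + 2)*(t + 4)*(t^2 + 8*t + 16) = (t - 5)*(t + 2)*(t + 4)^2*(t + 4)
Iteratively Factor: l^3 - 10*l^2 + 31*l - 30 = (l - 3)*(l^2 - 7*l + 10) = (l - 3)*(l - 2)*(l - 5)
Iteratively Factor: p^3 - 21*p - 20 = (p + 4)*(p^2 - 4*p - 5) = (p - 5)*(p + 4)*(p + 1)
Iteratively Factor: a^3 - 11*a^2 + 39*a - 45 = (a - 5)*(a^2 - 6*a + 9) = (a - 5)*(a - 3)*(a - 3)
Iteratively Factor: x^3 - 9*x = (x + 3)*(x^2 - 3*x) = x*(x + 3)*(x - 3)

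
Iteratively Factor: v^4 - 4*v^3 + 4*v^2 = (v)*(v^3 - 4*v^2 + 4*v) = v^2*(v^2 - 4*v + 4) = v^2*(v - 2)*(v - 2)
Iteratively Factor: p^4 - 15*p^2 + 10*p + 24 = (p + 1)*(p^3 - p^2 - 14*p + 24) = (p - 3)*(p + 1)*(p^2 + 2*p - 8) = (p - 3)*(p + 1)*(p + 4)*(p - 2)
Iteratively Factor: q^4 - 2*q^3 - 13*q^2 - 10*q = (q - 5)*(q^3 + 3*q^2 + 2*q) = (q - 5)*(q + 2)*(q^2 + q) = (q - 5)*(q + 1)*(q + 2)*(q)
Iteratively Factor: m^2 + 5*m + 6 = (m + 2)*(m + 3)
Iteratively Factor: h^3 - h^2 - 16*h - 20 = (h + 2)*(h^2 - 3*h - 10) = (h - 5)*(h + 2)*(h + 2)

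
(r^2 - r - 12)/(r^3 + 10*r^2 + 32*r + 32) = (r^2 - r - 12)/(r^3 + 10*r^2 + 32*r + 32)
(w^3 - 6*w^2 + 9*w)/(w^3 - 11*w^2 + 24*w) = (w - 3)/(w - 8)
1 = 1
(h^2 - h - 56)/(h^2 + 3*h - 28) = (h - 8)/(h - 4)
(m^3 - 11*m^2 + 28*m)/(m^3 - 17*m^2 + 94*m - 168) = m/(m - 6)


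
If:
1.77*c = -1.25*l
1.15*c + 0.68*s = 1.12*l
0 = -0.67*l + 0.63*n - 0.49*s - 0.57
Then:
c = -0.248545279101728*s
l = 0.351940115208047*s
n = 1.15206329712602*s + 0.904761904761905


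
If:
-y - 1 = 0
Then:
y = -1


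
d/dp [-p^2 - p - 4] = -2*p - 1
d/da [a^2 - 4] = 2*a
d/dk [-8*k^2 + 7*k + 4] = 7 - 16*k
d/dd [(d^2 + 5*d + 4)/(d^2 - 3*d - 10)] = 2*(-4*d^2 - 14*d - 19)/(d^4 - 6*d^3 - 11*d^2 + 60*d + 100)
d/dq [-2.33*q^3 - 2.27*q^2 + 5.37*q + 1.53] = -6.99*q^2 - 4.54*q + 5.37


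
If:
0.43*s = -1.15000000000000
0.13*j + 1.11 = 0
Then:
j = -8.54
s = -2.67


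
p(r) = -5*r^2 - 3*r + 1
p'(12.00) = -123.00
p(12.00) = -755.00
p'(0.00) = -3.00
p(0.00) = 1.00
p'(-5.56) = 52.60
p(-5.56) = -136.89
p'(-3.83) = 35.30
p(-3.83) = -60.85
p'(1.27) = -15.70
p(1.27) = -10.87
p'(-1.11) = 8.10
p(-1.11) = -1.83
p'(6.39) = -66.90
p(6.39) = -222.33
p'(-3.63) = 33.30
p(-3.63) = -53.99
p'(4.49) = -47.90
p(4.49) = -113.27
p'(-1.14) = 8.40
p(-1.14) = -2.08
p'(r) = -10*r - 3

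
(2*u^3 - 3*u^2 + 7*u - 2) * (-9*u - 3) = -18*u^4 + 21*u^3 - 54*u^2 - 3*u + 6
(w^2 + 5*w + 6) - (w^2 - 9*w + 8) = 14*w - 2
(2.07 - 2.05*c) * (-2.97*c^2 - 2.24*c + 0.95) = 6.0885*c^3 - 1.5559*c^2 - 6.5843*c + 1.9665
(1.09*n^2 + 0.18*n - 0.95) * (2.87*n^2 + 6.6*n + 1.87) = 3.1283*n^4 + 7.7106*n^3 + 0.4998*n^2 - 5.9334*n - 1.7765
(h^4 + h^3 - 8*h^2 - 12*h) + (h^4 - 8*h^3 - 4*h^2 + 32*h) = 2*h^4 - 7*h^3 - 12*h^2 + 20*h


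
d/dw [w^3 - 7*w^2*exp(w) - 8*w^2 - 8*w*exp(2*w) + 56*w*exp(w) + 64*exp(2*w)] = -7*w^2*exp(w) + 3*w^2 - 16*w*exp(2*w) + 42*w*exp(w) - 16*w + 120*exp(2*w) + 56*exp(w)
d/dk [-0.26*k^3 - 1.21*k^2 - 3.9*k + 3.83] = -0.78*k^2 - 2.42*k - 3.9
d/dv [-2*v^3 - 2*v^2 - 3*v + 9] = -6*v^2 - 4*v - 3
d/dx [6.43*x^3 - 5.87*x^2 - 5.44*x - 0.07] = 19.29*x^2 - 11.74*x - 5.44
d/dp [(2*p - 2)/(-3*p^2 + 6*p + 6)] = 2*(p^2 - 2*p + 4)/(3*(p^4 - 4*p^3 + 8*p + 4))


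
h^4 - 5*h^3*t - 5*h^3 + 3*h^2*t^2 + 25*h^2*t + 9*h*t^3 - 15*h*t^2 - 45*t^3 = (h - 5)*(h - 3*t)^2*(h + t)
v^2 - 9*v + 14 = (v - 7)*(v - 2)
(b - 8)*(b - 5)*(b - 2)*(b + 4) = b^4 - 11*b^3 + 6*b^2 + 184*b - 320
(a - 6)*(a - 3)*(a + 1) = a^3 - 8*a^2 + 9*a + 18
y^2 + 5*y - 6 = (y - 1)*(y + 6)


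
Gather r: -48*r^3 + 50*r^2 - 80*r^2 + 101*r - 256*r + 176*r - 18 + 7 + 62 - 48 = -48*r^3 - 30*r^2 + 21*r + 3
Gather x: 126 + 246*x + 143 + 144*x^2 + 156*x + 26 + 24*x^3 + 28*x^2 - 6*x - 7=24*x^3 + 172*x^2 + 396*x + 288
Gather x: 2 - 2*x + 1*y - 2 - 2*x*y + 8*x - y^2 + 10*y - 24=x*(6 - 2*y) - y^2 + 11*y - 24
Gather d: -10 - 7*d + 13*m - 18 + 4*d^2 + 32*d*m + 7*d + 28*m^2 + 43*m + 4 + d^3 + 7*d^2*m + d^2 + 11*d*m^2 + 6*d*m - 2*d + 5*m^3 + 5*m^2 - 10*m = d^3 + d^2*(7*m + 5) + d*(11*m^2 + 38*m - 2) + 5*m^3 + 33*m^2 + 46*m - 24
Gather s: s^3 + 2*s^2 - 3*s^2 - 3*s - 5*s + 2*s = s^3 - s^2 - 6*s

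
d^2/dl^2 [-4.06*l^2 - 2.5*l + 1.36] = -8.12000000000000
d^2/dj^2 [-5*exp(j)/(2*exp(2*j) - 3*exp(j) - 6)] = (-20*exp(4*j) - 30*exp(3*j) - 360*exp(2*j) + 90*exp(j) - 180)*exp(j)/(8*exp(6*j) - 36*exp(5*j) - 18*exp(4*j) + 189*exp(3*j) + 54*exp(2*j) - 324*exp(j) - 216)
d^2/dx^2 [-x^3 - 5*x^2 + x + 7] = -6*x - 10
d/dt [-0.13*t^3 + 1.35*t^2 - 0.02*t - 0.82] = -0.39*t^2 + 2.7*t - 0.02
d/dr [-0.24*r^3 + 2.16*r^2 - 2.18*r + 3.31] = -0.72*r^2 + 4.32*r - 2.18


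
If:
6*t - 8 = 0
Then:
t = 4/3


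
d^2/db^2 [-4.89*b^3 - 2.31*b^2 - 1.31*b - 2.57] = -29.34*b - 4.62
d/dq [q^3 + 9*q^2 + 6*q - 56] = 3*q^2 + 18*q + 6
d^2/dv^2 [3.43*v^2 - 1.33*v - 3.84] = 6.86000000000000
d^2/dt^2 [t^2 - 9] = 2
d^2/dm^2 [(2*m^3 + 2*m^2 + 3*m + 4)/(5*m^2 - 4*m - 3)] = 2*(177*m^3 + 462*m^2 - 51*m + 106)/(125*m^6 - 300*m^5 + 15*m^4 + 296*m^3 - 9*m^2 - 108*m - 27)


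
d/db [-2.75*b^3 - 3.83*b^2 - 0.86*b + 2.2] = -8.25*b^2 - 7.66*b - 0.86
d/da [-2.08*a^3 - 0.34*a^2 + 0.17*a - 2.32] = -6.24*a^2 - 0.68*a + 0.17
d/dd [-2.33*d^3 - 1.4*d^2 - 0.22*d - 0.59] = -6.99*d^2 - 2.8*d - 0.22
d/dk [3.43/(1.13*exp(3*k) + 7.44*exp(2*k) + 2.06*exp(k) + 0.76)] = (-11.6277*exp(2*k) - 51.0384*exp(k) - 7.0658)*exp(k)/(1.13*exp(3*k) + 7.44*exp(2*k) + 2.06*exp(k) + 0.76)^2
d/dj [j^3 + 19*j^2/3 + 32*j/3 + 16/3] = 3*j^2 + 38*j/3 + 32/3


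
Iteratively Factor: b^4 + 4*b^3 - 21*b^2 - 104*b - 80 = (b - 5)*(b^3 + 9*b^2 + 24*b + 16) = (b - 5)*(b + 4)*(b^2 + 5*b + 4) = (b - 5)*(b + 1)*(b + 4)*(b + 4)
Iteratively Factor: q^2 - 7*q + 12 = (q - 4)*(q - 3)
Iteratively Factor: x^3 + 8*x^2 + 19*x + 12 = (x + 1)*(x^2 + 7*x + 12) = (x + 1)*(x + 3)*(x + 4)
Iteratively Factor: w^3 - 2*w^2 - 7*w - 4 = (w - 4)*(w^2 + 2*w + 1) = (w - 4)*(w + 1)*(w + 1)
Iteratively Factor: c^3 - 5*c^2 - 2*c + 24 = (c - 3)*(c^2 - 2*c - 8) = (c - 4)*(c - 3)*(c + 2)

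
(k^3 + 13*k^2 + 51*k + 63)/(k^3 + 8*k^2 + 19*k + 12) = (k^2 + 10*k + 21)/(k^2 + 5*k + 4)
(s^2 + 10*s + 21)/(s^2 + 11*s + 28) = (s + 3)/(s + 4)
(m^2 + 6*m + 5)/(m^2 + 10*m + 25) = (m + 1)/(m + 5)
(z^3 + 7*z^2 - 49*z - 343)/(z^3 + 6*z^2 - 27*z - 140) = (z^2 - 49)/(z^2 - z - 20)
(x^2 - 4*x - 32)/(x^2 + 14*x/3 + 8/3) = 3*(x - 8)/(3*x + 2)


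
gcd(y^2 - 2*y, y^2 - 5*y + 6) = y - 2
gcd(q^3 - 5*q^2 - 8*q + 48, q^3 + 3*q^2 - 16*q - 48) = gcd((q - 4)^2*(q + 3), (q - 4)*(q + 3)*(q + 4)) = q^2 - q - 12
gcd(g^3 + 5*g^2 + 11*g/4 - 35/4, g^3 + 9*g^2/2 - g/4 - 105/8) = g^2 + 6*g + 35/4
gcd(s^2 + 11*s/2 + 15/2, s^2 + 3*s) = s + 3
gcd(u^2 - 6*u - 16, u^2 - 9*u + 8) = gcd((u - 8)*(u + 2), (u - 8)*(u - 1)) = u - 8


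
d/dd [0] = 0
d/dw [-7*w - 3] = -7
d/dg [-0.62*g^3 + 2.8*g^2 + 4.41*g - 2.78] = -1.86*g^2 + 5.6*g + 4.41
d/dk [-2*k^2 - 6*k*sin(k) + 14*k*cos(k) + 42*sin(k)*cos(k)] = -14*k*sin(k) - 6*k*cos(k) - 4*k - 6*sin(k) + 14*cos(k) + 42*cos(2*k)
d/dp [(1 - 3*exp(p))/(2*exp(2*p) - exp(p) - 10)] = ((3*exp(p) - 1)*(4*exp(p) - 1) - 6*exp(2*p) + 3*exp(p) + 30)*exp(p)/(-2*exp(2*p) + exp(p) + 10)^2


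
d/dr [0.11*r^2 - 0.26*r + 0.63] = 0.22*r - 0.26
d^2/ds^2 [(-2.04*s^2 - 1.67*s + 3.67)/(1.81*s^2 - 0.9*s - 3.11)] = (-17.588494*s^3 + 3.23953800000002*s^2 - 92.274162*s + 17.149486)/(5.929741*s^6 - 8.84547*s^5 - 26.167713*s^4 + 29.66814*s^3 + 44.962203*s^2 - 26.11467*s - 30.080231)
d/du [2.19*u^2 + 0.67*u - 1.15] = 4.38*u + 0.67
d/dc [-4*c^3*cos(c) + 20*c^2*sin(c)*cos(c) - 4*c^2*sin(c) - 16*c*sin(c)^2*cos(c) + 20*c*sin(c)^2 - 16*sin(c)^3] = 4*c^3*sin(c) - 40*c^2*sin(c)^2 - 16*c^2*cos(c) + 20*c^2 + 48*c*sin(c)^3 + 80*c*sin(c)*cos(c) - 40*c*sin(c) - 64*sin(c)^2*cos(c) + 20*sin(c)^2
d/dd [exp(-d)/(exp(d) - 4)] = 2*(2 - exp(d))*exp(-d)/(exp(2*d) - 8*exp(d) + 16)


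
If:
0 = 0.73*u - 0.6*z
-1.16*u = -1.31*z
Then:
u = 0.00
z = 0.00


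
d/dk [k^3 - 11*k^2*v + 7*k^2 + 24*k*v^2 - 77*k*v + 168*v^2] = 3*k^2 - 22*k*v + 14*k + 24*v^2 - 77*v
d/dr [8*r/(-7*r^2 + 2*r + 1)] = 8*(7*r^2 + 1)/(49*r^4 - 28*r^3 - 10*r^2 + 4*r + 1)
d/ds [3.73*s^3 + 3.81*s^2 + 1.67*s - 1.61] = 11.19*s^2 + 7.62*s + 1.67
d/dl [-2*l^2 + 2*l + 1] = 2 - 4*l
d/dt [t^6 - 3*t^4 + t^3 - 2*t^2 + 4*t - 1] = 6*t^5 - 12*t^3 + 3*t^2 - 4*t + 4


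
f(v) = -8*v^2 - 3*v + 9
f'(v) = -16*v - 3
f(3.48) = -98.32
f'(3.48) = -58.68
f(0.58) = 4.57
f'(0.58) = -12.28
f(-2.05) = -18.47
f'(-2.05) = 29.80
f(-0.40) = 8.92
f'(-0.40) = 3.40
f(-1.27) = -0.09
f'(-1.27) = 17.32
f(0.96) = -1.25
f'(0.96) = -18.36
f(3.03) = -73.54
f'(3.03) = -51.48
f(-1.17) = 1.56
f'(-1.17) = 15.72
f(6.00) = -297.00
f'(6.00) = -99.00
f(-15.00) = -1746.00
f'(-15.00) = 237.00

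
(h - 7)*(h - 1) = h^2 - 8*h + 7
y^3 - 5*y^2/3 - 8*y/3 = y*(y - 8/3)*(y + 1)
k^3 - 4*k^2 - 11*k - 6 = (k - 6)*(k + 1)^2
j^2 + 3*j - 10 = (j - 2)*(j + 5)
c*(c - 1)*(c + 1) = c^3 - c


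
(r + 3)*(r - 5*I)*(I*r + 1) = I*r^3 + 6*r^2 + 3*I*r^2 + 18*r - 5*I*r - 15*I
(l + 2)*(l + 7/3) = l^2 + 13*l/3 + 14/3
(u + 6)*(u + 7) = u^2 + 13*u + 42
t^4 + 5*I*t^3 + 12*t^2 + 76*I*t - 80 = (t - 4*I)*(t + 2*I)^2*(t + 5*I)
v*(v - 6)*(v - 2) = v^3 - 8*v^2 + 12*v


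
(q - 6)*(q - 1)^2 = q^3 - 8*q^2 + 13*q - 6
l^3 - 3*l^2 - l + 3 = (l - 3)*(l - 1)*(l + 1)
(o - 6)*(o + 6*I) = o^2 - 6*o + 6*I*o - 36*I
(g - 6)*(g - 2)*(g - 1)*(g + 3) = g^4 - 6*g^3 - 7*g^2 + 48*g - 36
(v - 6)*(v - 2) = v^2 - 8*v + 12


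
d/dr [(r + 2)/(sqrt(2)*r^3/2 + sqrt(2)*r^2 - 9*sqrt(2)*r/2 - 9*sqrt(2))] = -2*sqrt(2)*r/(r^4 - 18*r^2 + 81)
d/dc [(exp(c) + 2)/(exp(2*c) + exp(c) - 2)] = -exp(c)/(exp(2*c) - 2*exp(c) + 1)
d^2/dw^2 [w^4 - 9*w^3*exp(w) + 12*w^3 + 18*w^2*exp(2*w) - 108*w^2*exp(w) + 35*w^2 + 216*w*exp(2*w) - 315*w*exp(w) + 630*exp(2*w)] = -9*w^3*exp(w) + 72*w^2*exp(2*w) - 162*w^2*exp(w) + 12*w^2 + 1008*w*exp(2*w) - 801*w*exp(w) + 72*w + 3420*exp(2*w) - 846*exp(w) + 70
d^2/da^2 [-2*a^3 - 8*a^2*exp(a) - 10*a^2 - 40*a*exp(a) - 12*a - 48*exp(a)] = -8*a^2*exp(a) - 72*a*exp(a) - 12*a - 144*exp(a) - 20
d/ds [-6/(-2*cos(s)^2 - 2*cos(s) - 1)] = 12*(sin(s) + sin(2*s))/(2*cos(s) + cos(2*s) + 2)^2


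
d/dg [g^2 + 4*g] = 2*g + 4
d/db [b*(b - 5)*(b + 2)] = 3*b^2 - 6*b - 10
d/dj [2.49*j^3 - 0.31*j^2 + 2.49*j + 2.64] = 7.47*j^2 - 0.62*j + 2.49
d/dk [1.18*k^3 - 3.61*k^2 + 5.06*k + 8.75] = 3.54*k^2 - 7.22*k + 5.06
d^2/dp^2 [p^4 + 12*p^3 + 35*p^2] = 12*p^2 + 72*p + 70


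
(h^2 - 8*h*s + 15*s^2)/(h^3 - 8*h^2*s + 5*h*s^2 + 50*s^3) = (-h + 3*s)/(-h^2 + 3*h*s + 10*s^2)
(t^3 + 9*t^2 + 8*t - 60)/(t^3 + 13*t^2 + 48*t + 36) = (t^2 + 3*t - 10)/(t^2 + 7*t + 6)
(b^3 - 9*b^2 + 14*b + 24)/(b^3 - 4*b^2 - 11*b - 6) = (b - 4)/(b + 1)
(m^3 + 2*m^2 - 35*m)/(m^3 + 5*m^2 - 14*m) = (m - 5)/(m - 2)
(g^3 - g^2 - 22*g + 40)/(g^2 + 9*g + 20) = (g^2 - 6*g + 8)/(g + 4)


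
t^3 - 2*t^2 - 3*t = t*(t - 3)*(t + 1)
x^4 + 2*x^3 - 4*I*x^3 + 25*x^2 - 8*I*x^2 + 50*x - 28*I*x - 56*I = (x + 2)*(x - 7*I)*(x - I)*(x + 4*I)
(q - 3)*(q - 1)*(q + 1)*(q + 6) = q^4 + 3*q^3 - 19*q^2 - 3*q + 18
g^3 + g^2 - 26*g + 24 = (g - 4)*(g - 1)*(g + 6)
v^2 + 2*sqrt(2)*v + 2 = (v + sqrt(2))^2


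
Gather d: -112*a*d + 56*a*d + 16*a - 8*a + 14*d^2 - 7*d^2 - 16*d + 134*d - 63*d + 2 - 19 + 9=8*a + 7*d^2 + d*(55 - 56*a) - 8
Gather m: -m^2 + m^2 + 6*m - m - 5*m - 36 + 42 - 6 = 0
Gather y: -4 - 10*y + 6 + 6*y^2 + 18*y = 6*y^2 + 8*y + 2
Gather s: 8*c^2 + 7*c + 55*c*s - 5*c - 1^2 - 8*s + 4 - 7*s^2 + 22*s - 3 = 8*c^2 + 2*c - 7*s^2 + s*(55*c + 14)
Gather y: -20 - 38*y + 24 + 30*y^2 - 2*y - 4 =30*y^2 - 40*y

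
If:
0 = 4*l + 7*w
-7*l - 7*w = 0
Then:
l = 0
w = 0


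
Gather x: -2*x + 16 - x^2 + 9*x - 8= -x^2 + 7*x + 8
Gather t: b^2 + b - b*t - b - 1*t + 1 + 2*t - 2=b^2 + t*(1 - b) - 1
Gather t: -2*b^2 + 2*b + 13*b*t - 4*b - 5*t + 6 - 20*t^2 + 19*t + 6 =-2*b^2 - 2*b - 20*t^2 + t*(13*b + 14) + 12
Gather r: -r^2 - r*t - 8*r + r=-r^2 + r*(-t - 7)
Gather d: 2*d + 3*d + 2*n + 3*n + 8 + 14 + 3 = 5*d + 5*n + 25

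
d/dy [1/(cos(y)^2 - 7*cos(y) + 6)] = (2*cos(y) - 7)*sin(y)/(cos(y)^2 - 7*cos(y) + 6)^2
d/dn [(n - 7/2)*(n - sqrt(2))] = 2*n - 7/2 - sqrt(2)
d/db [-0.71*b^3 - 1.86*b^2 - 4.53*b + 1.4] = -2.13*b^2 - 3.72*b - 4.53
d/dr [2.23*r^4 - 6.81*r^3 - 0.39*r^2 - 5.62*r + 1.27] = 8.92*r^3 - 20.43*r^2 - 0.78*r - 5.62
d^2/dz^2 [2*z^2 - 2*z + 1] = 4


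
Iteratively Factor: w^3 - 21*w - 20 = (w + 1)*(w^2 - w - 20) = (w + 1)*(w + 4)*(w - 5)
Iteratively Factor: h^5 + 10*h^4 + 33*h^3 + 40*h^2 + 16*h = (h + 4)*(h^4 + 6*h^3 + 9*h^2 + 4*h) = (h + 1)*(h + 4)*(h^3 + 5*h^2 + 4*h) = (h + 1)^2*(h + 4)*(h^2 + 4*h) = h*(h + 1)^2*(h + 4)*(h + 4)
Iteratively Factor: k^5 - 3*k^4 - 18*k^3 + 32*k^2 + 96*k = (k + 3)*(k^4 - 6*k^3 + 32*k) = (k - 4)*(k + 3)*(k^3 - 2*k^2 - 8*k) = k*(k - 4)*(k + 3)*(k^2 - 2*k - 8) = k*(k - 4)^2*(k + 3)*(k + 2)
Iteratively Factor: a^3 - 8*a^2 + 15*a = (a - 5)*(a^2 - 3*a) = (a - 5)*(a - 3)*(a)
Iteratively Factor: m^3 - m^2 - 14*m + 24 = (m - 3)*(m^2 + 2*m - 8) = (m - 3)*(m - 2)*(m + 4)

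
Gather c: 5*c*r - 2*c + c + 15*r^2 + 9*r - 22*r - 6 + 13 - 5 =c*(5*r - 1) + 15*r^2 - 13*r + 2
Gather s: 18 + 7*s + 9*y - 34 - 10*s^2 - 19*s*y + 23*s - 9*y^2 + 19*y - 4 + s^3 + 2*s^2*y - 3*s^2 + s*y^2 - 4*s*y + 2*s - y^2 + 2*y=s^3 + s^2*(2*y - 13) + s*(y^2 - 23*y + 32) - 10*y^2 + 30*y - 20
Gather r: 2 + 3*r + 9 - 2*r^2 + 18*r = -2*r^2 + 21*r + 11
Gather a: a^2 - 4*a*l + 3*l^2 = a^2 - 4*a*l + 3*l^2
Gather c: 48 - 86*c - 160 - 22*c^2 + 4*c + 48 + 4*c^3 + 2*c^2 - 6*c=4*c^3 - 20*c^2 - 88*c - 64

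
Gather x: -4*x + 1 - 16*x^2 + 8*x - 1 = -16*x^2 + 4*x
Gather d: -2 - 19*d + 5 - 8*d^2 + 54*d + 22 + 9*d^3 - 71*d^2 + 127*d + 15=9*d^3 - 79*d^2 + 162*d + 40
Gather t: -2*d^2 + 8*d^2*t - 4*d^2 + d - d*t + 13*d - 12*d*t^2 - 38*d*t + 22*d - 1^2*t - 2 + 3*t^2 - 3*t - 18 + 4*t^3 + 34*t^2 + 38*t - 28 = -6*d^2 + 36*d + 4*t^3 + t^2*(37 - 12*d) + t*(8*d^2 - 39*d + 34) - 48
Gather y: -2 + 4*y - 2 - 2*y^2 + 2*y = -2*y^2 + 6*y - 4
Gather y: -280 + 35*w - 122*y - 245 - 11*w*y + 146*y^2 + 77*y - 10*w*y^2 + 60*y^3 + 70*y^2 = 35*w + 60*y^3 + y^2*(216 - 10*w) + y*(-11*w - 45) - 525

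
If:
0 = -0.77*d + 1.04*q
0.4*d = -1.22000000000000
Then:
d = -3.05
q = -2.26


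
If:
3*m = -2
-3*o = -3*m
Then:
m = -2/3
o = -2/3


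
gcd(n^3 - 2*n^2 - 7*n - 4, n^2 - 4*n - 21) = 1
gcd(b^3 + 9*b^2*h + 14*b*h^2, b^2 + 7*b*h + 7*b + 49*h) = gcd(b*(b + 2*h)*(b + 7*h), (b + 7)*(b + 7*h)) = b + 7*h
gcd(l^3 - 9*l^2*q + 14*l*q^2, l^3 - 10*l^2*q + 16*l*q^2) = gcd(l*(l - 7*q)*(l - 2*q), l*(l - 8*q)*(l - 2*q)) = -l^2 + 2*l*q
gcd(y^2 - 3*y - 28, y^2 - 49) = y - 7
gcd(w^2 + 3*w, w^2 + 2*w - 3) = w + 3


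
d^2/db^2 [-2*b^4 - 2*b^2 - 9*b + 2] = -24*b^2 - 4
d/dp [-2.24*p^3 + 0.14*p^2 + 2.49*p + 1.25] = -6.72*p^2 + 0.28*p + 2.49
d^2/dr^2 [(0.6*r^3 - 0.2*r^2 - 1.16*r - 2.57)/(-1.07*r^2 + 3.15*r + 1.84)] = (3.5527136788005e-15*r^4 - 10.265192*r^3 - 0.848682000000001*r^2 - 50.458422*r + 49.028802)/(1.225043*r^6 - 10.819305*r^5 + 25.531377*r^4 + 5.95444500000001*r^3 - 43.904424*r^2 - 31.99392*r - 6.229504)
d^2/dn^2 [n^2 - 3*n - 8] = 2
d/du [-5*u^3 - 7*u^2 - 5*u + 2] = -15*u^2 - 14*u - 5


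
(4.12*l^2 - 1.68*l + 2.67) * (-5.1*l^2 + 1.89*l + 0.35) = -21.012*l^4 + 16.3548*l^3 - 15.3502*l^2 + 4.4583*l + 0.9345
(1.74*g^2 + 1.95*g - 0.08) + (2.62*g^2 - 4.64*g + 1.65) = 4.36*g^2 - 2.69*g + 1.57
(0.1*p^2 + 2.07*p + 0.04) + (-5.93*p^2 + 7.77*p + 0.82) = -5.83*p^2 + 9.84*p + 0.86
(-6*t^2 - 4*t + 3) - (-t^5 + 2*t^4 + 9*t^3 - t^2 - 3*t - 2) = t^5 - 2*t^4 - 9*t^3 - 5*t^2 - t + 5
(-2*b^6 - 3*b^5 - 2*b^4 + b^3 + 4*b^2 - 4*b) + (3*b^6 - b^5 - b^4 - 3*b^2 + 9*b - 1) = b^6 - 4*b^5 - 3*b^4 + b^3 + b^2 + 5*b - 1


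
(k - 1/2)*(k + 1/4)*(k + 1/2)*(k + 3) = k^4 + 13*k^3/4 + k^2/2 - 13*k/16 - 3/16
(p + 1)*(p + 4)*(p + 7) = p^3 + 12*p^2 + 39*p + 28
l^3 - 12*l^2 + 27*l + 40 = (l - 8)*(l - 5)*(l + 1)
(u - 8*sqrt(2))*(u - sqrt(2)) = u^2 - 9*sqrt(2)*u + 16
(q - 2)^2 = q^2 - 4*q + 4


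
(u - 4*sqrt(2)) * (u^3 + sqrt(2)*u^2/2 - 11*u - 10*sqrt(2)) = u^4 - 7*sqrt(2)*u^3/2 - 15*u^2 + 34*sqrt(2)*u + 80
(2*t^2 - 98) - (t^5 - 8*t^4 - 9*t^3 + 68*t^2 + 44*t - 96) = -t^5 + 8*t^4 + 9*t^3 - 66*t^2 - 44*t - 2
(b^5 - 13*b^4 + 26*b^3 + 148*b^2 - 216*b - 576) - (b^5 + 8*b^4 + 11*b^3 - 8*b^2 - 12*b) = -21*b^4 + 15*b^3 + 156*b^2 - 204*b - 576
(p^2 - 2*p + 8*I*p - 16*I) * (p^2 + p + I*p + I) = p^4 - p^3 + 9*I*p^3 - 10*p^2 - 9*I*p^2 + 8*p - 18*I*p + 16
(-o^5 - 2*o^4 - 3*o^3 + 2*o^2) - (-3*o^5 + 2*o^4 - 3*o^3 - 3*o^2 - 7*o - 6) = 2*o^5 - 4*o^4 + 5*o^2 + 7*o + 6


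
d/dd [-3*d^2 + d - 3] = 1 - 6*d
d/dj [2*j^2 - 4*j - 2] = 4*j - 4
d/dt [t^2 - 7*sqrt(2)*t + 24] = 2*t - 7*sqrt(2)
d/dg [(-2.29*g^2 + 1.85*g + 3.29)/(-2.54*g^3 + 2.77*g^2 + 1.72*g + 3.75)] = (-5.8166*g^4 + 9.398*g^3 + 16.0065*g^2 - 35.4016*g + 1.2787)/(6.4516*g^6 - 14.0716*g^5 - 1.0647*g^4 - 9.5212*g^3 + 23.7334*g^2 + 12.9*g + 14.0625)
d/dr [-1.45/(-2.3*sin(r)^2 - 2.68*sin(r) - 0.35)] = -(6.67*sin(r) + 3.886)*cos(r)/(2.3*sin(r)^2 + 2.68*sin(r) + 0.35)^2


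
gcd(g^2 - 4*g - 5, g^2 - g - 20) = g - 5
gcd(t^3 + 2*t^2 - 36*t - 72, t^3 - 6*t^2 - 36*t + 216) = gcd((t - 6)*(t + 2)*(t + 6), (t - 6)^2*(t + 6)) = t^2 - 36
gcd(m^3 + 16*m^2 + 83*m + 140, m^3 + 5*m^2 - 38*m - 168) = m^2 + 11*m + 28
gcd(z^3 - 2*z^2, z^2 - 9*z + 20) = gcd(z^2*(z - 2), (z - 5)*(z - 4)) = 1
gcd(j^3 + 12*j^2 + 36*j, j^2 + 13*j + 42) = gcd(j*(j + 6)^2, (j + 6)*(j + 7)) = j + 6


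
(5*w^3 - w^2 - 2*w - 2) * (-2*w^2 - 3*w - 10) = -10*w^5 - 13*w^4 - 43*w^3 + 20*w^2 + 26*w + 20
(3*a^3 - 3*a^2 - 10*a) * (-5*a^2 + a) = -15*a^5 + 18*a^4 + 47*a^3 - 10*a^2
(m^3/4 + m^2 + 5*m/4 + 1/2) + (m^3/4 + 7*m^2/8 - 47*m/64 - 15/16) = m^3/2 + 15*m^2/8 + 33*m/64 - 7/16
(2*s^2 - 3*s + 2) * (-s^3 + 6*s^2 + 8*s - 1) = -2*s^5 + 15*s^4 - 4*s^3 - 14*s^2 + 19*s - 2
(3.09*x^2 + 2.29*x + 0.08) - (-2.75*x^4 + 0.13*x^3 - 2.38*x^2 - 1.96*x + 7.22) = 2.75*x^4 - 0.13*x^3 + 5.47*x^2 + 4.25*x - 7.14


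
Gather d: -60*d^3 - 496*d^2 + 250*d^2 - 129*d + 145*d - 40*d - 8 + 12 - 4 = -60*d^3 - 246*d^2 - 24*d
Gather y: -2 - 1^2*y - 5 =-y - 7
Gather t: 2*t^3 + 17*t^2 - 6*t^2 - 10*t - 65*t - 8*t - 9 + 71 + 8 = 2*t^3 + 11*t^2 - 83*t + 70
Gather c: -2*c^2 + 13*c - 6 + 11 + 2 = -2*c^2 + 13*c + 7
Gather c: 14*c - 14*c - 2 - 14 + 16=0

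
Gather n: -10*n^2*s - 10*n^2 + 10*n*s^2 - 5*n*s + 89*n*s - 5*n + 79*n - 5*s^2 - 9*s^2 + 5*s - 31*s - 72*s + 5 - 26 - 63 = n^2*(-10*s - 10) + n*(10*s^2 + 84*s + 74) - 14*s^2 - 98*s - 84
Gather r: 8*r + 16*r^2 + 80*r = 16*r^2 + 88*r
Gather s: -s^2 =-s^2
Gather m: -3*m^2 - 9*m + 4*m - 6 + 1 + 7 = -3*m^2 - 5*m + 2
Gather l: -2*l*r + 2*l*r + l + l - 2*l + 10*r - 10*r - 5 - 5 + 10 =0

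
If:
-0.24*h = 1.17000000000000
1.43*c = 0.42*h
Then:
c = -1.43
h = -4.88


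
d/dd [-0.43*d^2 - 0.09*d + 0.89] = -0.86*d - 0.09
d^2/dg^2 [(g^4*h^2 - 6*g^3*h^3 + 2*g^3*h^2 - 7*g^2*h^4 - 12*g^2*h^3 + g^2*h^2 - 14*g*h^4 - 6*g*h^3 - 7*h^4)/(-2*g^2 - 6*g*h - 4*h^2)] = h^2*(-g^3 - 6*g^2*h - 12*g*h^2 + 28*h^3 - 36*h^2 + 9*h)/(g^3 + 6*g^2*h + 12*g*h^2 + 8*h^3)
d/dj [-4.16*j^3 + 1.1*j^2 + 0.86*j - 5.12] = -12.48*j^2 + 2.2*j + 0.86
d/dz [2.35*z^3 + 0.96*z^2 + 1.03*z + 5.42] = 7.05*z^2 + 1.92*z + 1.03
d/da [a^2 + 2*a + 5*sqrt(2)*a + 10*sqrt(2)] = 2*a + 2 + 5*sqrt(2)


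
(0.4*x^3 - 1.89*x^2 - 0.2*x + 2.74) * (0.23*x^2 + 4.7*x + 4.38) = 0.092*x^5 + 1.4453*x^4 - 7.177*x^3 - 8.588*x^2 + 12.002*x + 12.0012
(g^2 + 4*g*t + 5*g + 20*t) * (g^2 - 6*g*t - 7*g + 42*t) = g^4 - 2*g^3*t - 2*g^3 - 24*g^2*t^2 + 4*g^2*t - 35*g^2 + 48*g*t^2 + 70*g*t + 840*t^2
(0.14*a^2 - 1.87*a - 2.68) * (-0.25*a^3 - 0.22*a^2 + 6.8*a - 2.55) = -0.035*a^5 + 0.4367*a^4 + 2.0334*a^3 - 12.4834*a^2 - 13.4555*a + 6.834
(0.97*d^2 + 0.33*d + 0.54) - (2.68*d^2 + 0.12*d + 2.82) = -1.71*d^2 + 0.21*d - 2.28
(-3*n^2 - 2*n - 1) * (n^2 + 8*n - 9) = -3*n^4 - 26*n^3 + 10*n^2 + 10*n + 9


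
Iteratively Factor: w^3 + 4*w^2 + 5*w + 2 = (w + 1)*(w^2 + 3*w + 2) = (w + 1)*(w + 2)*(w + 1)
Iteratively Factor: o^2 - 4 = (o - 2)*(o + 2)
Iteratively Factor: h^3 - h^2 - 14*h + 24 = (h + 4)*(h^2 - 5*h + 6) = (h - 2)*(h + 4)*(h - 3)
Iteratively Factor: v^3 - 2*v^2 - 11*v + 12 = (v - 1)*(v^2 - v - 12) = (v - 1)*(v + 3)*(v - 4)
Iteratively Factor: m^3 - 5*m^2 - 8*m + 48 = (m - 4)*(m^2 - m - 12) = (m - 4)*(m + 3)*(m - 4)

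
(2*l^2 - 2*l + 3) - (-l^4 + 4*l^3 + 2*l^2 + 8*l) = l^4 - 4*l^3 - 10*l + 3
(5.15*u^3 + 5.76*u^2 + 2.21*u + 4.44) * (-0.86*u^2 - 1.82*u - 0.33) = -4.429*u^5 - 14.3266*u^4 - 14.0833*u^3 - 9.7414*u^2 - 8.8101*u - 1.4652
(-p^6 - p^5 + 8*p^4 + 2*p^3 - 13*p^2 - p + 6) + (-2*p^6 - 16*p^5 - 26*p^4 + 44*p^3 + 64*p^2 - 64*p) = -3*p^6 - 17*p^5 - 18*p^4 + 46*p^3 + 51*p^2 - 65*p + 6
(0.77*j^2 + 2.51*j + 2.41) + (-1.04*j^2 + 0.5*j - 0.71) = -0.27*j^2 + 3.01*j + 1.7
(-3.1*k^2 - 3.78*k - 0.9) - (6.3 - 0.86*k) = -3.1*k^2 - 2.92*k - 7.2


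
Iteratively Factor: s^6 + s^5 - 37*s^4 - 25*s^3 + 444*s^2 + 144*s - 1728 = (s + 3)*(s^5 - 2*s^4 - 31*s^3 + 68*s^2 + 240*s - 576) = (s - 4)*(s + 3)*(s^4 + 2*s^3 - 23*s^2 - 24*s + 144) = (s - 4)*(s - 3)*(s + 3)*(s^3 + 5*s^2 - 8*s - 48) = (s - 4)*(s - 3)*(s + 3)*(s + 4)*(s^2 + s - 12) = (s - 4)*(s - 3)*(s + 3)*(s + 4)^2*(s - 3)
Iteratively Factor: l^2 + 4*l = (l + 4)*(l)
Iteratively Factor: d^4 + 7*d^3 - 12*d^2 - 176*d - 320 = (d + 4)*(d^3 + 3*d^2 - 24*d - 80) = (d + 4)^2*(d^2 - d - 20) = (d + 4)^3*(d - 5)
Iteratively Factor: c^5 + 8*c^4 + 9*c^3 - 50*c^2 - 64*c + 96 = (c - 2)*(c^4 + 10*c^3 + 29*c^2 + 8*c - 48) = (c - 2)*(c + 3)*(c^3 + 7*c^2 + 8*c - 16) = (c - 2)*(c - 1)*(c + 3)*(c^2 + 8*c + 16) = (c - 2)*(c - 1)*(c + 3)*(c + 4)*(c + 4)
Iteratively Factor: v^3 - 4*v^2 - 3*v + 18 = (v + 2)*(v^2 - 6*v + 9) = (v - 3)*(v + 2)*(v - 3)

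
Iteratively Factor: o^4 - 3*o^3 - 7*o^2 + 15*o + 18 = (o - 3)*(o^3 - 7*o - 6) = (o - 3)*(o + 2)*(o^2 - 2*o - 3) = (o - 3)*(o + 1)*(o + 2)*(o - 3)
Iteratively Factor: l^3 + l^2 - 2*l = (l - 1)*(l^2 + 2*l) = (l - 1)*(l + 2)*(l)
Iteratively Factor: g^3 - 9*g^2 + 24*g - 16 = (g - 4)*(g^2 - 5*g + 4) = (g - 4)^2*(g - 1)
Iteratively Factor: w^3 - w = (w - 1)*(w^2 + w) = (w - 1)*(w + 1)*(w)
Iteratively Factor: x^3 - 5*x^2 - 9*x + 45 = (x + 3)*(x^2 - 8*x + 15) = (x - 3)*(x + 3)*(x - 5)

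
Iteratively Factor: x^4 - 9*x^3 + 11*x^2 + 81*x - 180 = (x - 5)*(x^3 - 4*x^2 - 9*x + 36) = (x - 5)*(x + 3)*(x^2 - 7*x + 12) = (x - 5)*(x - 4)*(x + 3)*(x - 3)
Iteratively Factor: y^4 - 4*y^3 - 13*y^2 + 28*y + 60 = (y + 2)*(y^3 - 6*y^2 - y + 30) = (y - 3)*(y + 2)*(y^2 - 3*y - 10) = (y - 3)*(y + 2)^2*(y - 5)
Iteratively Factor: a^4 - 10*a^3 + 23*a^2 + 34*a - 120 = (a + 2)*(a^3 - 12*a^2 + 47*a - 60) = (a - 4)*(a + 2)*(a^2 - 8*a + 15) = (a - 5)*(a - 4)*(a + 2)*(a - 3)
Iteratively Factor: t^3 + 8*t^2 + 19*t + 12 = (t + 4)*(t^2 + 4*t + 3) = (t + 1)*(t + 4)*(t + 3)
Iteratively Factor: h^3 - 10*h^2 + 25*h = (h - 5)*(h^2 - 5*h) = (h - 5)^2*(h)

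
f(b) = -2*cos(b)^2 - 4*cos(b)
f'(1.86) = 2.74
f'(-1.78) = -3.10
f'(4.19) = -1.74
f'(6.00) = -2.19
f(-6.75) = -5.17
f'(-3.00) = -0.00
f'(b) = 4*sin(b)*cos(b) + 4*sin(b)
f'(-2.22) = -1.26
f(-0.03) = -6.00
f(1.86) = 0.98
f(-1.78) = 0.74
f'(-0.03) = -0.24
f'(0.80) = 4.87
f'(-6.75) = -3.41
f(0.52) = -4.98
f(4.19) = 1.50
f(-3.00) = 2.00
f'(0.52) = 3.71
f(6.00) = -5.68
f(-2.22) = 1.69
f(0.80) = -3.76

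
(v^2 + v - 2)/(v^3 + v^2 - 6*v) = (v^2 + v - 2)/(v*(v^2 + v - 6))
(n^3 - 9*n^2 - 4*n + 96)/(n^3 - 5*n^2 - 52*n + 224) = (n + 3)/(n + 7)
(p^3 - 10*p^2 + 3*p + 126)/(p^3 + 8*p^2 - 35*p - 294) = (p^2 - 4*p - 21)/(p^2 + 14*p + 49)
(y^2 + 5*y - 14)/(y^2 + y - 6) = (y + 7)/(y + 3)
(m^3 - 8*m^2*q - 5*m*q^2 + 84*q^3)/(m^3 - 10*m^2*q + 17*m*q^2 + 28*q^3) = (m + 3*q)/(m + q)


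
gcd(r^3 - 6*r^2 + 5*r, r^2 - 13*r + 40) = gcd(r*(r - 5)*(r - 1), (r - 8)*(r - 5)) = r - 5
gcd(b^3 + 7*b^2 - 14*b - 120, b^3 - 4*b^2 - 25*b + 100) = b^2 + b - 20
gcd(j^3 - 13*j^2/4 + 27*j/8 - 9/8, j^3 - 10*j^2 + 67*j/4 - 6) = j - 3/2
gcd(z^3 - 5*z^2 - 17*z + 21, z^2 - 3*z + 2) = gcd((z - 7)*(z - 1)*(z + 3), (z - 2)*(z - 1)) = z - 1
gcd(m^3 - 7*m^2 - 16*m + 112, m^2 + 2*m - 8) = m + 4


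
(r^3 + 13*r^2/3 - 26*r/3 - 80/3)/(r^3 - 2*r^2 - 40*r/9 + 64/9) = 3*(r + 5)/(3*r - 4)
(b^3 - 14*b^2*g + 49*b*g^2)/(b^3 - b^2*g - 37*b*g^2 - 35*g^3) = b*(b - 7*g)/(b^2 + 6*b*g + 5*g^2)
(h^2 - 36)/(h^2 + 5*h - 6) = (h - 6)/(h - 1)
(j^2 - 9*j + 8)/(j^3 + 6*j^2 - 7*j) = (j - 8)/(j*(j + 7))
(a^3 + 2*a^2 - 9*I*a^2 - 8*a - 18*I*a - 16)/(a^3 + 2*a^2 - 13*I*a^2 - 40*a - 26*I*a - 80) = (a - I)/(a - 5*I)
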